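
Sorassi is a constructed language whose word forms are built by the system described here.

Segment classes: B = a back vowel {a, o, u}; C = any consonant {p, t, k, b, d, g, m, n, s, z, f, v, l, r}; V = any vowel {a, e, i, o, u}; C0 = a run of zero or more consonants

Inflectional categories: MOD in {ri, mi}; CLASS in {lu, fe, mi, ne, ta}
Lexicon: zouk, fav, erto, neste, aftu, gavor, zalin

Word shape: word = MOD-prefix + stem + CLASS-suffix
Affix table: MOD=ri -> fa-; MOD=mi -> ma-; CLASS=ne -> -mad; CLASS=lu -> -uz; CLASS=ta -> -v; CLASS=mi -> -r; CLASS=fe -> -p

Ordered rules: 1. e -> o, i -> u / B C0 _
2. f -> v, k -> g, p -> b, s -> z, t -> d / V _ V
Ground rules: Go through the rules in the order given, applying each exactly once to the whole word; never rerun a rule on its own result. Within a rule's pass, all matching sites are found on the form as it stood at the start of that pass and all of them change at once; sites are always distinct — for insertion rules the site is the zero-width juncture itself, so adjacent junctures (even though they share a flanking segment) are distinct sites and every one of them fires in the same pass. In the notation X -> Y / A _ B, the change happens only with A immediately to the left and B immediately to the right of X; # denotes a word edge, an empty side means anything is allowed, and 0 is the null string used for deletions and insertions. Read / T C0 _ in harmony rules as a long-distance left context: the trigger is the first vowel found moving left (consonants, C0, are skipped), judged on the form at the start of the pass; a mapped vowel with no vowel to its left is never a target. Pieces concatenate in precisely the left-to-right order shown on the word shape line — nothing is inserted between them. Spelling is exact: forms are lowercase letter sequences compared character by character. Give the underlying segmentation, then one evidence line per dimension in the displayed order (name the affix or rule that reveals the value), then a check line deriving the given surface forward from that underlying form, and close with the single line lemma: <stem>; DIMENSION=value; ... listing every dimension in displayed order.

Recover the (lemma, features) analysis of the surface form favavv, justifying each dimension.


underlying: fa-fav-v
MOD=ri - signalled by the affix fa-
CLASS=ta - signalled by the affix -v
check: fafavv -> fafavv -> favavv
lemma: fav; MOD=ri; CLASS=ta


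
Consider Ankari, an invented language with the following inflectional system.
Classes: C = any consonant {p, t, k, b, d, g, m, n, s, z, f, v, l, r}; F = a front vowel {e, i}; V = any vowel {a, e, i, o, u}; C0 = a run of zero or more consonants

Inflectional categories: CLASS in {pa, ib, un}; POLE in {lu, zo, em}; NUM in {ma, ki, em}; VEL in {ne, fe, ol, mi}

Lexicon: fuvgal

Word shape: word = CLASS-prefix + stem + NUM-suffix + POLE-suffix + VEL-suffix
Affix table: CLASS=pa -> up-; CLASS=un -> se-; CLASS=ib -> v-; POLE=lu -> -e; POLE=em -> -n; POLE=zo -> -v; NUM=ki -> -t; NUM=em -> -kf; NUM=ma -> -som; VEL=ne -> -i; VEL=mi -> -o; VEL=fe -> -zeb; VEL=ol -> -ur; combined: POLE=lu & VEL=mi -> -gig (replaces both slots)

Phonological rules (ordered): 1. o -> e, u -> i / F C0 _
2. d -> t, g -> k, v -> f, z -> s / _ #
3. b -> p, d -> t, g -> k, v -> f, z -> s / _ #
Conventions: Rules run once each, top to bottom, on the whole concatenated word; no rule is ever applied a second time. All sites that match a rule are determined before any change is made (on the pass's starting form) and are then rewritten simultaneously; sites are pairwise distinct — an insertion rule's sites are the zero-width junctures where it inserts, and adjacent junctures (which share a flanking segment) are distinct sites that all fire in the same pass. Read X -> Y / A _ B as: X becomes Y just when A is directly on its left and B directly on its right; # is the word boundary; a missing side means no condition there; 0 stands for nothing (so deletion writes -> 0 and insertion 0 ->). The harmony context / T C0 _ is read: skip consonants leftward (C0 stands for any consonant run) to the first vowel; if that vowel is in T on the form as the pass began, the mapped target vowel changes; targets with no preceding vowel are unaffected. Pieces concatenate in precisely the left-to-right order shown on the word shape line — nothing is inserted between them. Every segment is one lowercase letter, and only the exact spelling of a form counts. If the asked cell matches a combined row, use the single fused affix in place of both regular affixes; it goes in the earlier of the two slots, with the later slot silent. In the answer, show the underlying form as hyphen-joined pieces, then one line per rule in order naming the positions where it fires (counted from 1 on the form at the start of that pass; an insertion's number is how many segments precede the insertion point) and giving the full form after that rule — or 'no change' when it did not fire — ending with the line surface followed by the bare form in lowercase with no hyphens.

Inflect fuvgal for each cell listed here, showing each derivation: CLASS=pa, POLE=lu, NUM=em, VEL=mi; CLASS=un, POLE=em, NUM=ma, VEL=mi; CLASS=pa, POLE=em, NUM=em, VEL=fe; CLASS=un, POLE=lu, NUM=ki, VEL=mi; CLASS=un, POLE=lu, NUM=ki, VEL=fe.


cell CLASS=pa, POLE=lu, NUM=em, VEL=mi:
underlying: up-fuvgal-kf-gig
1. o -> e, u -> i / F C0 _: no change
2. d -> t, g -> k, v -> f, z -> s / _ #: fires at position(s) 13: upfuvgalkfgik
3. b -> p, d -> t, g -> k, v -> f, z -> s / _ #: no change
surface: upfuvgalkfgik

cell CLASS=un, POLE=em, NUM=ma, VEL=mi:
underlying: se-fuvgal-som-n-o
1. o -> e, u -> i / F C0 _: fires at position(s) 4: sefivgalsomno
2. d -> t, g -> k, v -> f, z -> s / _ #: no change
3. b -> p, d -> t, g -> k, v -> f, z -> s / _ #: no change
surface: sefivgalsomno

cell CLASS=pa, POLE=em, NUM=em, VEL=fe:
underlying: up-fuvgal-kf-n-zeb
1. o -> e, u -> i / F C0 _: no change
2. d -> t, g -> k, v -> f, z -> s / _ #: no change
3. b -> p, d -> t, g -> k, v -> f, z -> s / _ #: fires at position(s) 14: upfuvgalkfnzep
surface: upfuvgalkfnzep

cell CLASS=un, POLE=lu, NUM=ki, VEL=mi:
underlying: se-fuvgal-t-gig
1. o -> e, u -> i / F C0 _: fires at position(s) 4: sefivgaltgig
2. d -> t, g -> k, v -> f, z -> s / _ #: fires at position(s) 12: sefivgaltgik
3. b -> p, d -> t, g -> k, v -> f, z -> s / _ #: no change
surface: sefivgaltgik

cell CLASS=un, POLE=lu, NUM=ki, VEL=fe:
underlying: se-fuvgal-t-e-zeb
1. o -> e, u -> i / F C0 _: fires at position(s) 4: sefivgaltezeb
2. d -> t, g -> k, v -> f, z -> s / _ #: no change
3. b -> p, d -> t, g -> k, v -> f, z -> s / _ #: fires at position(s) 13: sefivgaltezep
surface: sefivgaltezep


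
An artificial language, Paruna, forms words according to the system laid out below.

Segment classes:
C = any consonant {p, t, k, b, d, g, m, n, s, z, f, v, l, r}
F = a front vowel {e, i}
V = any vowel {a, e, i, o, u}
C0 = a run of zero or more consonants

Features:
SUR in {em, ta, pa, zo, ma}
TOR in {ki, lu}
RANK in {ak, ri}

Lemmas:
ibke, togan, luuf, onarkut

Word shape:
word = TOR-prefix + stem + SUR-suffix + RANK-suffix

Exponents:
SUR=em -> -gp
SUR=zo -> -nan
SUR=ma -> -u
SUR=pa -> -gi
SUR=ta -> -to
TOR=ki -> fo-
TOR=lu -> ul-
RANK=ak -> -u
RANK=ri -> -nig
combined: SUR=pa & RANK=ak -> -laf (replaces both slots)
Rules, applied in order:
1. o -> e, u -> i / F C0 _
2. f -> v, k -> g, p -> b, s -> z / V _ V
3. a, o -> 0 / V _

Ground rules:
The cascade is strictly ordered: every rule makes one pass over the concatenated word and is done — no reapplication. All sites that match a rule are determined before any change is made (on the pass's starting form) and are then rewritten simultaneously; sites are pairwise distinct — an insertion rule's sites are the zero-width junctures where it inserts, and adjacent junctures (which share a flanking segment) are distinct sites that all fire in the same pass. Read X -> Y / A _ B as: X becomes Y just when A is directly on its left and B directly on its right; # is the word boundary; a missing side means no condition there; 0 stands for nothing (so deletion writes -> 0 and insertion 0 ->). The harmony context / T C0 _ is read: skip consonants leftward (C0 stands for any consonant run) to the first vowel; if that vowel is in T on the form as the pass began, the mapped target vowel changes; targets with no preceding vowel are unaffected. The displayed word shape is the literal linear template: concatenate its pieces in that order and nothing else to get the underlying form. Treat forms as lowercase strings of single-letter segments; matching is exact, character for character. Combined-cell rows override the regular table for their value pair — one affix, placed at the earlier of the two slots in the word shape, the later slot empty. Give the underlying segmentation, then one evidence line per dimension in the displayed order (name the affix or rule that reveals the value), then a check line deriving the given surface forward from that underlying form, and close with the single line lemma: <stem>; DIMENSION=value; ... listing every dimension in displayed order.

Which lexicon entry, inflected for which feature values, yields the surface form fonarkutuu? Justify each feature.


underlying: fo-onarkut-u-u
SUR=ma - signalled by the affix -u
TOR=ki - signalled by the affix fo-
RANK=ak - signalled by the affix -u
check: foonarkutuu -> foonarkutuu -> foonarkutuu -> fonarkutuu
lemma: onarkut; SUR=ma; TOR=ki; RANK=ak


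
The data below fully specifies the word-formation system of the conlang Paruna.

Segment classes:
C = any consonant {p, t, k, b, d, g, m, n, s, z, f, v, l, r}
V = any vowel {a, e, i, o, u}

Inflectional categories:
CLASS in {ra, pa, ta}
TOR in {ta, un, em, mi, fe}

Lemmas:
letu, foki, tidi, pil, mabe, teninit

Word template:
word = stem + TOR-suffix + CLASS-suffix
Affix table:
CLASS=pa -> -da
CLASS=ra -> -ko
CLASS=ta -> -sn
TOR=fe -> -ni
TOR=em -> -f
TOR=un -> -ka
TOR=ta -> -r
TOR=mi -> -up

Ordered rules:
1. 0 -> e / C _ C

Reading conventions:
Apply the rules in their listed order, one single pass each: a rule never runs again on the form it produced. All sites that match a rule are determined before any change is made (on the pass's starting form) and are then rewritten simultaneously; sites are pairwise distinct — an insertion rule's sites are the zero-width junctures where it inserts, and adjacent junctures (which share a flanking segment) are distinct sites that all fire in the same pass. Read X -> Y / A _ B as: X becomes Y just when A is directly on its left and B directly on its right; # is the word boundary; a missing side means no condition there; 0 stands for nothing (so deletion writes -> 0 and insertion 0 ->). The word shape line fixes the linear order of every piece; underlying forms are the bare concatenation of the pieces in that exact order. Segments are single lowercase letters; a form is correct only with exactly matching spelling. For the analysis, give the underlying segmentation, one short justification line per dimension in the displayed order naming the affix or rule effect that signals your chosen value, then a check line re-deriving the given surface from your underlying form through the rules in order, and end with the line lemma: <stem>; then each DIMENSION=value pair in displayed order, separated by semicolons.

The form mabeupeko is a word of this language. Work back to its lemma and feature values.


underlying: mabe-up-ko
CLASS=ra - signalled by the affix -ko
TOR=mi - signalled by the affix -up
check: mabeupko -> mabeupeko
lemma: mabe; CLASS=ra; TOR=mi


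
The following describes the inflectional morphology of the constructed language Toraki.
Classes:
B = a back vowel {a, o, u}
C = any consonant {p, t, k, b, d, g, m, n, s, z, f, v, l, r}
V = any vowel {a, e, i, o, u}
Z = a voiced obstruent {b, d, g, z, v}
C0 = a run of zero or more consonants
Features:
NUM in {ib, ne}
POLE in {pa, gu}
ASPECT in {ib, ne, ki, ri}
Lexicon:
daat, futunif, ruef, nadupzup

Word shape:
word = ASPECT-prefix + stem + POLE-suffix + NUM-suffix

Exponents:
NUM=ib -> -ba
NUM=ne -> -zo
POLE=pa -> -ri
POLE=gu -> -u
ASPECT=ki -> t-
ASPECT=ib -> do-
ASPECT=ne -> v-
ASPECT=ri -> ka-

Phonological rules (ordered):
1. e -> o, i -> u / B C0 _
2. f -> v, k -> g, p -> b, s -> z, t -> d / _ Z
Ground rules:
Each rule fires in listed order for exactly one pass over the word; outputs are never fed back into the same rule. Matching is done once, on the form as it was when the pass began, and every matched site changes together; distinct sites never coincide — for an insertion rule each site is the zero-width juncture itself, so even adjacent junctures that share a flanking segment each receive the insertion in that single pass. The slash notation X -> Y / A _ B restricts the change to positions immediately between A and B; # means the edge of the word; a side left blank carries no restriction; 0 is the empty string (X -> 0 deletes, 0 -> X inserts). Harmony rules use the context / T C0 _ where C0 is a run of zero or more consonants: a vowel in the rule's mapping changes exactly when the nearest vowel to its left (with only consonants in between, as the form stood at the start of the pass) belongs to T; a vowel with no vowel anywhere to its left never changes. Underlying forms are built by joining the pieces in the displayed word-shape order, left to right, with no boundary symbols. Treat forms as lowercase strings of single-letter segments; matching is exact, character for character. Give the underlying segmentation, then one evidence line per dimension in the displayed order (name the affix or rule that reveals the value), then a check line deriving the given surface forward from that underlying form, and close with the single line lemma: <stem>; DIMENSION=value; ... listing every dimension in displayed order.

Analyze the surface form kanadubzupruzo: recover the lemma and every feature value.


underlying: ka-nadupzup-ri-zo
NUM=ne - signalled by the affix -zo
POLE=pa - signalled by the affix -ri
ASPECT=ri - signalled by the affix ka-
check: kanadupzuprizo -> kanadupzupruzo -> kanadubzupruzo
lemma: nadupzup; NUM=ne; POLE=pa; ASPECT=ri


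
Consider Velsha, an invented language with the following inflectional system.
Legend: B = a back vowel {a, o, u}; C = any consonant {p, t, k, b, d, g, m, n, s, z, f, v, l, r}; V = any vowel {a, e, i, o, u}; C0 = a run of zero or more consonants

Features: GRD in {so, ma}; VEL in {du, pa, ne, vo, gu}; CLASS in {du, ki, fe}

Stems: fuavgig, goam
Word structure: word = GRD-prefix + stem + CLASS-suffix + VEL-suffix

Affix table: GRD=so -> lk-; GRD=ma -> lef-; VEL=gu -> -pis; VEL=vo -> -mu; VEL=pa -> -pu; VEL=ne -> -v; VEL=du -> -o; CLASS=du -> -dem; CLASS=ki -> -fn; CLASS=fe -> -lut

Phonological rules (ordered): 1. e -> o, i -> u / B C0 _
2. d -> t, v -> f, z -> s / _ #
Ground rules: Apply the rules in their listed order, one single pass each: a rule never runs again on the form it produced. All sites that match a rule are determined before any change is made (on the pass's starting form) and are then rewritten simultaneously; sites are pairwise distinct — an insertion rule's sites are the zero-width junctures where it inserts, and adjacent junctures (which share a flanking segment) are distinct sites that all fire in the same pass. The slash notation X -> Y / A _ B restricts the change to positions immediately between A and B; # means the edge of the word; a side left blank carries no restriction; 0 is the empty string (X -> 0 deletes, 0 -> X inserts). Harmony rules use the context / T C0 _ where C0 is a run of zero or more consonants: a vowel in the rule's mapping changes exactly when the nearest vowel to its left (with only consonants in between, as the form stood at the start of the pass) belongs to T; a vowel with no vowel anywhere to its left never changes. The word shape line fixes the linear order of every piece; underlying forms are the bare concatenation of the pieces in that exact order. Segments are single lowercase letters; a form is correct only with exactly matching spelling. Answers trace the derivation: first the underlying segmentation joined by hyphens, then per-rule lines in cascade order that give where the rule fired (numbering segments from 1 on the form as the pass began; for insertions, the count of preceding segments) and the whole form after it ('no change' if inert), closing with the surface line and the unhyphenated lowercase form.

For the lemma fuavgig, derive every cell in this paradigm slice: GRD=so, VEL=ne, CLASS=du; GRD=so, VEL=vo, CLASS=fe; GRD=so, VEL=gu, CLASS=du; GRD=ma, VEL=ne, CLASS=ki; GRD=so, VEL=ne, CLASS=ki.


cell GRD=so, VEL=ne, CLASS=du:
underlying: lk-fuavgig-dem-v
1. e -> o, i -> u / B C0 _: fires at position(s) 8: lkfuavgugdemv
2. d -> t, v -> f, z -> s / _ #: fires at position(s) 13: lkfuavgugdemf
surface: lkfuavgugdemf

cell GRD=so, VEL=vo, CLASS=fe:
underlying: lk-fuavgig-lut-mu
1. e -> o, i -> u / B C0 _: fires at position(s) 8: lkfuavguglutmu
2. d -> t, v -> f, z -> s / _ #: no change
surface: lkfuavguglutmu

cell GRD=so, VEL=gu, CLASS=du:
underlying: lk-fuavgig-dem-pis
1. e -> o, i -> u / B C0 _: fires at position(s) 8: lkfuavgugdempis
2. d -> t, v -> f, z -> s / _ #: no change
surface: lkfuavgugdempis

cell GRD=ma, VEL=ne, CLASS=ki:
underlying: lef-fuavgig-fn-v
1. e -> o, i -> u / B C0 _: fires at position(s) 9: leffuavgugfnv
2. d -> t, v -> f, z -> s / _ #: fires at position(s) 13: leffuavgugfnf
surface: leffuavgugfnf

cell GRD=so, VEL=ne, CLASS=ki:
underlying: lk-fuavgig-fn-v
1. e -> o, i -> u / B C0 _: fires at position(s) 8: lkfuavgugfnv
2. d -> t, v -> f, z -> s / _ #: fires at position(s) 12: lkfuavgugfnf
surface: lkfuavgugfnf


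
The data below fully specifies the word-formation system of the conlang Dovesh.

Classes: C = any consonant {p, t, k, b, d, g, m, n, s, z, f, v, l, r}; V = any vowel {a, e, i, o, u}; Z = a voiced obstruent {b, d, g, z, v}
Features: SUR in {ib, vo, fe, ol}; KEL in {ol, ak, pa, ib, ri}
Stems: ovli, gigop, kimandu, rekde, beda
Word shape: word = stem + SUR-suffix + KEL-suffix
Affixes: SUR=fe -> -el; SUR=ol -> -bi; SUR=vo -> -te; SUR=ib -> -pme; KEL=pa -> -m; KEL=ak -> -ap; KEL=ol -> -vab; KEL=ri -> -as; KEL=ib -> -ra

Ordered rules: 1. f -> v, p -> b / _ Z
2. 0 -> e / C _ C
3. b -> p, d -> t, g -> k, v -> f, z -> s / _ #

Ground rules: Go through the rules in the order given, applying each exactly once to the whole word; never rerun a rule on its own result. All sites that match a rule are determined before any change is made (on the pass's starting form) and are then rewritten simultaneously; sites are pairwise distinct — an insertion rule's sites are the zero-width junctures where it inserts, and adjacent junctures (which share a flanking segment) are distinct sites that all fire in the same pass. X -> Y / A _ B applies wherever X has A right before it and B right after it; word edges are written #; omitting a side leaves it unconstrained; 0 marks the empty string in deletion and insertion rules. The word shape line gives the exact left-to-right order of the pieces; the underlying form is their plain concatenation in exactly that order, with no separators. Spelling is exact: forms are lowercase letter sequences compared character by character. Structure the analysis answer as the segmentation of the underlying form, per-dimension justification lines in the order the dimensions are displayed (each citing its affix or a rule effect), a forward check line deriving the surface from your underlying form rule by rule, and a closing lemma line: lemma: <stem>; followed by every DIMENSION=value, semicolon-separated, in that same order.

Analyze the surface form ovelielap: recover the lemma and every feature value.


underlying: ovli-el-ap
SUR=fe - signalled by the affix -el
KEL=ak - signalled by the affix -ap
check: ovlielap -> ovlielap -> ovelielap -> ovelielap
lemma: ovli; SUR=fe; KEL=ak


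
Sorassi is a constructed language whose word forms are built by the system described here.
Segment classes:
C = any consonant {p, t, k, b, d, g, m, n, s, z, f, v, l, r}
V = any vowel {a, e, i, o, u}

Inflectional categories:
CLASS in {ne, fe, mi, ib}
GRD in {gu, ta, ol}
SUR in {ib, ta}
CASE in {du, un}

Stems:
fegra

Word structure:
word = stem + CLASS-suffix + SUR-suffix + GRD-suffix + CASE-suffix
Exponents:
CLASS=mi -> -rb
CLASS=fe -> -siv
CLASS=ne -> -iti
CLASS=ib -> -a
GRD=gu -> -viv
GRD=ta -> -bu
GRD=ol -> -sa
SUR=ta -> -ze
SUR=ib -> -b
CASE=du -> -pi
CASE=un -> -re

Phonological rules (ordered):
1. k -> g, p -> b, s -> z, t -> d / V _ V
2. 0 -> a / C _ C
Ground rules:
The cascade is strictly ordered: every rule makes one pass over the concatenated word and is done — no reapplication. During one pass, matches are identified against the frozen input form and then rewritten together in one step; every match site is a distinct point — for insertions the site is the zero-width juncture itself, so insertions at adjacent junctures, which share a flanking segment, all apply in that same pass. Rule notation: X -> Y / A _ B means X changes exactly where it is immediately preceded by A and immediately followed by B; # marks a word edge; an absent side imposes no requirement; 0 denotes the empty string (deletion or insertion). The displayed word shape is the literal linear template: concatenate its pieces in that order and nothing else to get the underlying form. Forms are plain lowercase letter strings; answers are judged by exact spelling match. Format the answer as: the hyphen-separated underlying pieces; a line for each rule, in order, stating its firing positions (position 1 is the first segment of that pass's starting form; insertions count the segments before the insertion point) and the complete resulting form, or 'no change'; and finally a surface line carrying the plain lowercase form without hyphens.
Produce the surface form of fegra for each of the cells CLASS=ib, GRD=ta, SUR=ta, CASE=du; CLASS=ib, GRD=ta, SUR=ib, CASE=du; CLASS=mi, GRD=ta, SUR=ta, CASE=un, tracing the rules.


cell CLASS=ib, GRD=ta, SUR=ta, CASE=du:
underlying: fegra-a-ze-bu-pi
1. k -> g, p -> b, s -> z, t -> d / V _ V: fires at position(s) 11: fegraazebubi
2. 0 -> a / C _ C: inserts after position(s) 3: fegaraazebubi
surface: fegaraazebubi

cell CLASS=ib, GRD=ta, SUR=ib, CASE=du:
underlying: fegra-a-b-bu-pi
1. k -> g, p -> b, s -> z, t -> d / V _ V: fires at position(s) 10: fegraabbubi
2. 0 -> a / C _ C: inserts after position(s) 3, 7: fegaraababubi
surface: fegaraababubi

cell CLASS=mi, GRD=ta, SUR=ta, CASE=un:
underlying: fegra-rb-ze-bu-re
1. k -> g, p -> b, s -> z, t -> d / V _ V: no change
2. 0 -> a / C _ C: inserts after position(s) 3, 6, 7: fegararabazebure
surface: fegararabazebure


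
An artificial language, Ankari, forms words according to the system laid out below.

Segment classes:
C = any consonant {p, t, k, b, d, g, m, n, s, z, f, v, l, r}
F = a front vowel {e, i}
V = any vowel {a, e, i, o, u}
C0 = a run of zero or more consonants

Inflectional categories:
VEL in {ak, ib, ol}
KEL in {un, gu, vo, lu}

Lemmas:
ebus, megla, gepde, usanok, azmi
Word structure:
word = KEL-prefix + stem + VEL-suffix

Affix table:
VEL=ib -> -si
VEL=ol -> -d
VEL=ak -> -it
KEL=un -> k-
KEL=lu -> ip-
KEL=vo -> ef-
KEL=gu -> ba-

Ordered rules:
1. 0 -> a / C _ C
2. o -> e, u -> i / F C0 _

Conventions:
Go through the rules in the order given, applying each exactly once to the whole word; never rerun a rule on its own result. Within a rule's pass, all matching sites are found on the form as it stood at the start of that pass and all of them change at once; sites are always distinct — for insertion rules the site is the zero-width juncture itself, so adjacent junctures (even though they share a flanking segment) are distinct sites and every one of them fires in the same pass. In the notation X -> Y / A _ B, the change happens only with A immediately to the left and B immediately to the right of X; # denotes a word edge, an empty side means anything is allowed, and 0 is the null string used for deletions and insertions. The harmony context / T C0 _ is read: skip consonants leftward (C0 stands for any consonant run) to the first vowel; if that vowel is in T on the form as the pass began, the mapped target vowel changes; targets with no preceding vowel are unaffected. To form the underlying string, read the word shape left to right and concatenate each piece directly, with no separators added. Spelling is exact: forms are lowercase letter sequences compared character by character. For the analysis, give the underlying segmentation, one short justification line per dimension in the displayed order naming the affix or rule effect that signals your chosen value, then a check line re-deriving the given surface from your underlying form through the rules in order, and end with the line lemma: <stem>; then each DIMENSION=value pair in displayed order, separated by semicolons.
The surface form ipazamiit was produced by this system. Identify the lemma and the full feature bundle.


underlying: ip-azmi-it
VEL=ak - signalled by the affix -it
KEL=lu - signalled by the affix ip-
check: ipazmiit -> ipazamiit -> ipazamiit
lemma: azmi; VEL=ak; KEL=lu


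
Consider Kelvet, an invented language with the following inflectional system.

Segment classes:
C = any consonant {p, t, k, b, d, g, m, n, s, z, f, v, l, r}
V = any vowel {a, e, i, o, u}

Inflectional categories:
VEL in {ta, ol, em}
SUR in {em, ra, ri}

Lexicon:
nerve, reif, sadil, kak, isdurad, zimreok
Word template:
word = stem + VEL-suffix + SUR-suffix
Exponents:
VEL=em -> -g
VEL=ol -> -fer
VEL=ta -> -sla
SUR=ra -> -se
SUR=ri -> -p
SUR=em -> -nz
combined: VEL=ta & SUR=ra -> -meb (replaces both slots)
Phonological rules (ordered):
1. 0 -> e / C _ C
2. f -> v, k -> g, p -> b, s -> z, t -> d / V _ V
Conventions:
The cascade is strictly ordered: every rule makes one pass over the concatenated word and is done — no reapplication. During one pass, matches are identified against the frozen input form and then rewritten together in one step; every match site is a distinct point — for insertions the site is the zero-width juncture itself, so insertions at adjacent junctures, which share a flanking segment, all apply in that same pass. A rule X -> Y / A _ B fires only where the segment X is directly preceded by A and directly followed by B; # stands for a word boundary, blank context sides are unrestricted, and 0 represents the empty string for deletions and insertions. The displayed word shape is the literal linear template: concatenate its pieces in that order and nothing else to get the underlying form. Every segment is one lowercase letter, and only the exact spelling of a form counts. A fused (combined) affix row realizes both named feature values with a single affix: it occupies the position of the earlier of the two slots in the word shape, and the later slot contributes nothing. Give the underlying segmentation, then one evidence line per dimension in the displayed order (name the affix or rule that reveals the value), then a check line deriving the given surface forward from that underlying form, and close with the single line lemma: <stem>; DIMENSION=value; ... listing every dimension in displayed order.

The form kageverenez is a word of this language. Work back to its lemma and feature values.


underlying: kak-fer-nz
VEL=ol - signalled by the affix -fer
SUR=em - signalled by the affix -nz
check: kakfernz -> kakeferenez -> kageverenez
lemma: kak; VEL=ol; SUR=em


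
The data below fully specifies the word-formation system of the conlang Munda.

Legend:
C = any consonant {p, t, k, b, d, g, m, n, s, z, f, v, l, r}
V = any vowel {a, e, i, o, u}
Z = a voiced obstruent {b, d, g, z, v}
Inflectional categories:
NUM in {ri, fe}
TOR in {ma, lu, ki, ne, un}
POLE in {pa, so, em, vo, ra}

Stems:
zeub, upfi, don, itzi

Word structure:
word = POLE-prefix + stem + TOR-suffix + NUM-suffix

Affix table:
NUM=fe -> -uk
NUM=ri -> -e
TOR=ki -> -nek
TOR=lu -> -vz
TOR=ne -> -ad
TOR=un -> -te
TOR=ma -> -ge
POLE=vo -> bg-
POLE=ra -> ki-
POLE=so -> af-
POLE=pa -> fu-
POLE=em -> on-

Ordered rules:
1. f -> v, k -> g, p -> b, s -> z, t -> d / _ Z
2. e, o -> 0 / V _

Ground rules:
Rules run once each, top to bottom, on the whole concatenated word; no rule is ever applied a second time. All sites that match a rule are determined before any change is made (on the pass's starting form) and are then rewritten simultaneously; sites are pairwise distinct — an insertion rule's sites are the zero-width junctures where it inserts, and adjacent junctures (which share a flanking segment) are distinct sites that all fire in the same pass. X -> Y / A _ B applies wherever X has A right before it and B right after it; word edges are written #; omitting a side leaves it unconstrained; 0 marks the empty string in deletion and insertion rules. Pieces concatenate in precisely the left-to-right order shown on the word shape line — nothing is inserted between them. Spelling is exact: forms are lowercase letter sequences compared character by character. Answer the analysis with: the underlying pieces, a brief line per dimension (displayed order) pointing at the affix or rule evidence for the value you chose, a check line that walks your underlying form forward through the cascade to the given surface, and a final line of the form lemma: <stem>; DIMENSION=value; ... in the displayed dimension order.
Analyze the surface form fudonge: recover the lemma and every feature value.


underlying: fu-don-ge-e
NUM=ri - signalled by the affix -e
TOR=ma - signalled by the affix -ge
POLE=pa - signalled by the affix fu-
check: fudongee -> fudongee -> fudonge
lemma: don; NUM=ri; TOR=ma; POLE=pa


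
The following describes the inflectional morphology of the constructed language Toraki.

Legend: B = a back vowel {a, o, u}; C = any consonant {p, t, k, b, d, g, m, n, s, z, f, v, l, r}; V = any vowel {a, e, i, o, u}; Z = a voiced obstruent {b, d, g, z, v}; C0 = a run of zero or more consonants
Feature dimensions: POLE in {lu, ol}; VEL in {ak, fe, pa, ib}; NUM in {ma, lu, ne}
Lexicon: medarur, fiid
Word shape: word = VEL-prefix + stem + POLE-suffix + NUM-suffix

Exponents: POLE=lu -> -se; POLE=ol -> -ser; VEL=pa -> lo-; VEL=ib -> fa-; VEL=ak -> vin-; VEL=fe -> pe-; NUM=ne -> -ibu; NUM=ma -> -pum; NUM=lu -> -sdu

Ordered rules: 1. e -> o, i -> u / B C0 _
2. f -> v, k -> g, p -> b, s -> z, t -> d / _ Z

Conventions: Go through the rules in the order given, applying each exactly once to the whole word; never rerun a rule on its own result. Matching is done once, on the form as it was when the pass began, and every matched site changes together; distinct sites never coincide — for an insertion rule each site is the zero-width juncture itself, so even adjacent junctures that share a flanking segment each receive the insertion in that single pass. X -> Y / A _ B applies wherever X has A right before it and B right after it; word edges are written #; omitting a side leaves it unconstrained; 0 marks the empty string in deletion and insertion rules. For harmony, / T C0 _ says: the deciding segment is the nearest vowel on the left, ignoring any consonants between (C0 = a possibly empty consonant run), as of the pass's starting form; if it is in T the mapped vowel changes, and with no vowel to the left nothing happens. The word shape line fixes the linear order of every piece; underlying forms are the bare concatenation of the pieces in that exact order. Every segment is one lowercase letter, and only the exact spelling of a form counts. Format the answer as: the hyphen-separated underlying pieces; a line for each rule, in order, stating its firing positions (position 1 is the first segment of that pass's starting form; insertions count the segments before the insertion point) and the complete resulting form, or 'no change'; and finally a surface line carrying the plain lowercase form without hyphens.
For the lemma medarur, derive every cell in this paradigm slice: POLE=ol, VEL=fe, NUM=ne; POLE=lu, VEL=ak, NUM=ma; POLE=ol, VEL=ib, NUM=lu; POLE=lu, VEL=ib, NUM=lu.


cell POLE=ol, VEL=fe, NUM=ne:
underlying: pe-medarur-ser-ibu
1. e -> o, i -> u / B C0 _: fires at position(s) 11: pemedarursoribu
2. f -> v, k -> g, p -> b, s -> z, t -> d / _ Z: no change
surface: pemedarursoribu

cell POLE=lu, VEL=ak, NUM=ma:
underlying: vin-medarur-se-pum
1. e -> o, i -> u / B C0 _: fires at position(s) 12: vinmedarursopum
2. f -> v, k -> g, p -> b, s -> z, t -> d / _ Z: no change
surface: vinmedarursopum

cell POLE=ol, VEL=ib, NUM=lu:
underlying: fa-medarur-ser-sdu
1. e -> o, i -> u / B C0 _: fires at position(s) 4, 11: famodarursorsdu
2. f -> v, k -> g, p -> b, s -> z, t -> d / _ Z: fires at position(s) 13: famodarursorzdu
surface: famodarursorzdu

cell POLE=lu, VEL=ib, NUM=lu:
underlying: fa-medarur-se-sdu
1. e -> o, i -> u / B C0 _: fires at position(s) 4, 11: famodarursosdu
2. f -> v, k -> g, p -> b, s -> z, t -> d / _ Z: fires at position(s) 12: famodarursozdu
surface: famodarursozdu


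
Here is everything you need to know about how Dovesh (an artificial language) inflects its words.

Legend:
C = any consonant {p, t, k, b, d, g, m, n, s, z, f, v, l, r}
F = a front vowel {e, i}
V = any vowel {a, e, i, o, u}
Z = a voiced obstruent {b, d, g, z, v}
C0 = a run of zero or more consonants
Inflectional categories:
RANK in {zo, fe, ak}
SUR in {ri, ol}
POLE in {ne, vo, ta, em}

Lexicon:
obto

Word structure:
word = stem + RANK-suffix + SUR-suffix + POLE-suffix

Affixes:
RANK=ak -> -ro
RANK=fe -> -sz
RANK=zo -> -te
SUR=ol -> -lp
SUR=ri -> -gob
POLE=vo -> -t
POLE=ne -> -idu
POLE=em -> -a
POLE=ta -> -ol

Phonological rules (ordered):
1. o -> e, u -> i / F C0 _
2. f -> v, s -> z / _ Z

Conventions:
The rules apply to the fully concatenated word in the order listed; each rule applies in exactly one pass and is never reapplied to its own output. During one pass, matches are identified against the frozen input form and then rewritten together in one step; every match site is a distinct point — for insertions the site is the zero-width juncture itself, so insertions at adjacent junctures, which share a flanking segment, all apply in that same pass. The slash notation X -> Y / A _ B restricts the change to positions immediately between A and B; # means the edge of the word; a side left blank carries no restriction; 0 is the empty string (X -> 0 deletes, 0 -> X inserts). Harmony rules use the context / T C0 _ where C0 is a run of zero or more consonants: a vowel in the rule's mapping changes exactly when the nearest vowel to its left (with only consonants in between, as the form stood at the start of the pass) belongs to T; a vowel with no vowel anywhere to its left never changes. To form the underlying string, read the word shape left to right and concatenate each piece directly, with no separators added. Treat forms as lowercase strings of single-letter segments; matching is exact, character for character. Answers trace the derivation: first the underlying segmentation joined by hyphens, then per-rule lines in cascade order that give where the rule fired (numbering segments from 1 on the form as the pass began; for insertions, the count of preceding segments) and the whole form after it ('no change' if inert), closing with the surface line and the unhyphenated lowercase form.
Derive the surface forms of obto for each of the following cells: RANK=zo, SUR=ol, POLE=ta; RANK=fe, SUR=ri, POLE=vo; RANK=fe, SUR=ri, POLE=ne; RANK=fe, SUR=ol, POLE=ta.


cell RANK=zo, SUR=ol, POLE=ta:
underlying: obto-te-lp-ol
1. o -> e, u -> i / F C0 _: fires at position(s) 9: obtotelpel
2. f -> v, s -> z / _ Z: no change
surface: obtotelpel

cell RANK=fe, SUR=ri, POLE=vo:
underlying: obto-sz-gob-t
1. o -> e, u -> i / F C0 _: no change
2. f -> v, s -> z / _ Z: fires at position(s) 5: obtozzgobt
surface: obtozzgobt

cell RANK=fe, SUR=ri, POLE=ne:
underlying: obto-sz-gob-idu
1. o -> e, u -> i / F C0 _: fires at position(s) 12: obtoszgobidi
2. f -> v, s -> z / _ Z: fires at position(s) 5: obtozzgobidi
surface: obtozzgobidi

cell RANK=fe, SUR=ol, POLE=ta:
underlying: obto-sz-lp-ol
1. o -> e, u -> i / F C0 _: no change
2. f -> v, s -> z / _ Z: fires at position(s) 5: obtozzlpol
surface: obtozzlpol


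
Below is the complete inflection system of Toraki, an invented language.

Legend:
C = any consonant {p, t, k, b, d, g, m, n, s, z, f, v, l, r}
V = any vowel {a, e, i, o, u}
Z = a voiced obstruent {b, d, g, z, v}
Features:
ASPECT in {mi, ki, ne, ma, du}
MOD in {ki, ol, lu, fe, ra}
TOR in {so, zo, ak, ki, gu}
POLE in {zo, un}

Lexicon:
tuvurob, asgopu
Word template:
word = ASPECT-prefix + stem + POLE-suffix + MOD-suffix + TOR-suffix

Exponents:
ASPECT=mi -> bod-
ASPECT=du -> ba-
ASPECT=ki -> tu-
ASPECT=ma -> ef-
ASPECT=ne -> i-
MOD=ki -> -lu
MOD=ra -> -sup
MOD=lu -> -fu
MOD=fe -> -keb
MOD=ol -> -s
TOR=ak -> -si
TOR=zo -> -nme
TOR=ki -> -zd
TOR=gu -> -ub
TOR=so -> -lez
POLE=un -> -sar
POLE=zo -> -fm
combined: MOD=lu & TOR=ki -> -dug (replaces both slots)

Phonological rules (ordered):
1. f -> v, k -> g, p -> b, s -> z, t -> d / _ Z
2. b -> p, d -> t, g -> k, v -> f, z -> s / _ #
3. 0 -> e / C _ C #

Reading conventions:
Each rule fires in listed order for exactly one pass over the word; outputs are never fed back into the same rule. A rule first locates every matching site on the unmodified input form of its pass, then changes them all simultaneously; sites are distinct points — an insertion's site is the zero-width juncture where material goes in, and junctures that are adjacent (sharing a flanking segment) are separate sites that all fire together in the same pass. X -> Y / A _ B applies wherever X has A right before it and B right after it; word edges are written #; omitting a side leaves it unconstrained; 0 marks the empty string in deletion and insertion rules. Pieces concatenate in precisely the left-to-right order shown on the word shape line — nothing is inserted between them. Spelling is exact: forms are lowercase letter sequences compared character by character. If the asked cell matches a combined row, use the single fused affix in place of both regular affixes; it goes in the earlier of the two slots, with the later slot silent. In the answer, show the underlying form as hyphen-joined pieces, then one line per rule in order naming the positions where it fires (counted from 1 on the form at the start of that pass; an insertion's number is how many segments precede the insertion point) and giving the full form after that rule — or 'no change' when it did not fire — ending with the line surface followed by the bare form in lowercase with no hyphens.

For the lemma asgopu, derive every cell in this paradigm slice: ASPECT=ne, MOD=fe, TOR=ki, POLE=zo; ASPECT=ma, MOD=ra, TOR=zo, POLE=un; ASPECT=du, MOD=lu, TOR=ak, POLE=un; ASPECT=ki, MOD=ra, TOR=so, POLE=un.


cell ASPECT=ne, MOD=fe, TOR=ki, POLE=zo:
underlying: i-asgopu-fm-keb-zd
1. f -> v, k -> g, p -> b, s -> z, t -> d / _ Z: fires at position(s) 3: iazgopufmkebzd
2. b -> p, d -> t, g -> k, v -> f, z -> s / _ #: fires at position(s) 14: iazgopufmkebzt
3. 0 -> e / C _ C #: inserts after position(s) 13: iazgopufmkebzet
surface: iazgopufmkebzet

cell ASPECT=ma, MOD=ra, TOR=zo, POLE=un:
underlying: ef-asgopu-sar-sup-nme
1. f -> v, k -> g, p -> b, s -> z, t -> d / _ Z: fires at position(s) 4: efazgopusarsupnme
2. b -> p, d -> t, g -> k, v -> f, z -> s / _ #: no change
3. 0 -> e / C _ C #: no change
surface: efazgopusarsupnme

cell ASPECT=du, MOD=lu, TOR=ak, POLE=un:
underlying: ba-asgopu-sar-fu-si
1. f -> v, k -> g, p -> b, s -> z, t -> d / _ Z: fires at position(s) 4: baazgopusarfusi
2. b -> p, d -> t, g -> k, v -> f, z -> s / _ #: no change
3. 0 -> e / C _ C #: no change
surface: baazgopusarfusi

cell ASPECT=ki, MOD=ra, TOR=so, POLE=un:
underlying: tu-asgopu-sar-sup-lez
1. f -> v, k -> g, p -> b, s -> z, t -> d / _ Z: fires at position(s) 4: tuazgopusarsuplez
2. b -> p, d -> t, g -> k, v -> f, z -> s / _ #: fires at position(s) 17: tuazgopusarsuples
3. 0 -> e / C _ C #: no change
surface: tuazgopusarsuples


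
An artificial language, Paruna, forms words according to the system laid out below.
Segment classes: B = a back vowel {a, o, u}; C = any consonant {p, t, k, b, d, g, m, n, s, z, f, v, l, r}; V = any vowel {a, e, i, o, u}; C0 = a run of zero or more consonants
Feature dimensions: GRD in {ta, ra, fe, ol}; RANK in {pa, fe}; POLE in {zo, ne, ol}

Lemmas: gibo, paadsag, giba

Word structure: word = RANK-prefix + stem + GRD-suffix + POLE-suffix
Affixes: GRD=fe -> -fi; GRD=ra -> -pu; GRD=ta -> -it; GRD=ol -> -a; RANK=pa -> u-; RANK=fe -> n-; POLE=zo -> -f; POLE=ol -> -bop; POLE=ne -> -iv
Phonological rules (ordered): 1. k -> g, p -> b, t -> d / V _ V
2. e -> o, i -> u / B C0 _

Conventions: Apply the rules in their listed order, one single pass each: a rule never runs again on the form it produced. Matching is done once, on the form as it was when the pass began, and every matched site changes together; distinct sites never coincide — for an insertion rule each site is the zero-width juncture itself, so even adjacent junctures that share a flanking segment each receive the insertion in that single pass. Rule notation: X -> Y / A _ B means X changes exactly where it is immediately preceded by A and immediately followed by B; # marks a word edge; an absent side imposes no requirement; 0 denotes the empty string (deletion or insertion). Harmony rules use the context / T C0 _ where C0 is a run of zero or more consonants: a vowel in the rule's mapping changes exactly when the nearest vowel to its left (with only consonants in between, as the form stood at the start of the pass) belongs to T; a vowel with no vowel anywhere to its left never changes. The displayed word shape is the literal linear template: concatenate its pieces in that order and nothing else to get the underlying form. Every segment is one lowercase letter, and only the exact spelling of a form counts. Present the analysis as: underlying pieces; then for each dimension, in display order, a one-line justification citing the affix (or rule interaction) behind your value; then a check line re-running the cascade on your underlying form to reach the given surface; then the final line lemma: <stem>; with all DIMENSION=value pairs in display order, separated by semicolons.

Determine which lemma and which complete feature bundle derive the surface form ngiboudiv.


underlying: n-gibo-it-iv
GRD=ta - signalled by the affix -it
RANK=fe - signalled by the affix n-
POLE=ne - signalled by the affix -iv
check: ngiboitiv -> ngiboidiv -> ngiboudiv
lemma: gibo; GRD=ta; RANK=fe; POLE=ne
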